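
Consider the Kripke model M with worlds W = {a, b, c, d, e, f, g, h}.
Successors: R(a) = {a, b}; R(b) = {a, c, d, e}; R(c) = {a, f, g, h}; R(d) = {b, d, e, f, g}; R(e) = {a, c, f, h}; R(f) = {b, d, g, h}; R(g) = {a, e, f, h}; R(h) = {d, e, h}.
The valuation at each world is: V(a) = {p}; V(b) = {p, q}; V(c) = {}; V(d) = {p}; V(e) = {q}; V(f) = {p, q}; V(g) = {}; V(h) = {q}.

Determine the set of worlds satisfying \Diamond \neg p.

b, c, d, e, f, g, h

Let φ = \Diamond \neg p. Evaluate φ at each world:
  a (successors {a, b}): φ is false.
  b (successors {a, c, d, e}): φ is true.
  c (successors {a, f, g, h}): φ is true.
  d (successors {b, d, e, f, g}): φ is true.
  e (successors {a, c, f, h}): φ is true.
  f (successors {b, d, g, h}): φ is true.
  g (successors {a, e, f, h}): φ is true.
  h (successors {d, e, h}): φ is true.
For instance, at a:
  At a: \Diamond \neg p requires \neg p at some successor in {a, b}.
    At a: \neg p is false.
    At b: \neg p is false.
  So \Diamond \neg p is false at a.
Satisfying worlds: {b, c, d, e, f, g, h}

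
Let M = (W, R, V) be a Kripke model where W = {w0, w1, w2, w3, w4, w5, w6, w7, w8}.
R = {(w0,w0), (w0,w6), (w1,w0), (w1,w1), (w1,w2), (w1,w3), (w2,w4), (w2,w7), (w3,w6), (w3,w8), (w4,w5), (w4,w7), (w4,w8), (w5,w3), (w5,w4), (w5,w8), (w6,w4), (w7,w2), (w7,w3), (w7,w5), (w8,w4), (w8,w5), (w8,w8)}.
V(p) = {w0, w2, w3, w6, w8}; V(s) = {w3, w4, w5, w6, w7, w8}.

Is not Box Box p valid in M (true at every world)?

Let φ = not Box Box p. Evaluate φ at each world:
  w0 (successors {w0, w6}): φ is true.
  w1 (successors {w0, w1, w2, w3}): φ is true.
  w2 (successors {w4, w7}): φ is true.
  w3 (successors {w6, w8}): φ is true.
  w4 (successors {w5, w7, w8}): φ is true.
  w5 (successors {w3, w4, w8}): φ is true.
  w6 (successors {w4}): φ is true.
  w7 (successors {w2, w3, w5}): φ is true.
  w8 (successors {w4, w5, w8}): φ is true.
For instance, at w8:
  At w8: Box Box p is false, so not Box Box p is true.
    At w8: Box Box p requires Box p at every successor {w4, w5, w8}.
      Box p fails at w4, so Box Box p is false at w8.

Yes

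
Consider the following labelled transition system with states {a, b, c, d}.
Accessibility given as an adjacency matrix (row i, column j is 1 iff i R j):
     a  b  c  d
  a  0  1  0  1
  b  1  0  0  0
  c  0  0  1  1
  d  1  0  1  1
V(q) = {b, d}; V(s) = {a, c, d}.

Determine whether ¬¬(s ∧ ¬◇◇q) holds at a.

Recall that ◇ψ holds at a world iff ψ holds at some accessible world.
At a: ¬(s ∧ ¬◇◇q) is true, so ¬¬(s ∧ ¬◇◇q) is false.
  At a: s ∧ ¬◇◇q is false, so ¬(s ∧ ¬◇◇q) is true.
    At a: s is true, ¬◇◇q is false, so s ∧ ¬◇◇q is false.
      At a: ◇◇q is true, so ¬◇◇q is false.

No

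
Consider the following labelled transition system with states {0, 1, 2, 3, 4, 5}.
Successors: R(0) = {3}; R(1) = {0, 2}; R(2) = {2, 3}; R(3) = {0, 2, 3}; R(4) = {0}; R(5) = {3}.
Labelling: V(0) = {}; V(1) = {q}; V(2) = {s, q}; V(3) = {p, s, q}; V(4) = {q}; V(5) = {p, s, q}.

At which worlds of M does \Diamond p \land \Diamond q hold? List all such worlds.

Let φ = \Diamond p \land \Diamond q. Evaluate φ at each world:
  0 (successors {3}): φ is true.
  1 (successors {0, 2}): φ is false.
  2 (successors {2, 3}): φ is true.
  3 (successors {0, 2, 3}): φ is true.
  4 (successors {0}): φ is false.
  5 (successors {3}): φ is true.
For instance, at 3:
  At 3: \Diamond p is true, \Diamond q is true, so \Diamond p \land \Diamond q is true.
    At 3: \Diamond p requires p at some successor in {0, 2, 3}.
      p holds at 3, so \Diamond p is true at 3.
    At 3: \Diamond q requires q at some successor in {0, 2, 3}.
      q holds at 2, so \Diamond q is true at 3.
Satisfying worlds: {0, 2, 3, 5}

0, 2, 3, 5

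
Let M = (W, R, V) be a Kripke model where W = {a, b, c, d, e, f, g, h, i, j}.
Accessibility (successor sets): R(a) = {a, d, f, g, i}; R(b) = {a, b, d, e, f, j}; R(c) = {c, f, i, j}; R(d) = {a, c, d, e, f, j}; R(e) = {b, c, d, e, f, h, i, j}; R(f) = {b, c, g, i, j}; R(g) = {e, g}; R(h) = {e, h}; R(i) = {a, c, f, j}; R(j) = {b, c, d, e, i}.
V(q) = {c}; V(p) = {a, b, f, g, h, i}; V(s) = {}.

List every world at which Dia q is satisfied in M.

Let φ = Dia q. Evaluate φ at each world:
  a (successors {a, d, f, g, i}): φ is false.
  b (successors {a, b, d, e, f, j}): φ is false.
  c (successors {c, f, i, j}): φ is true.
  d (successors {a, c, d, e, f, j}): φ is true.
  e (successors {b, c, d, e, f, h, i, j}): φ is true.
  f (successors {b, c, g, i, j}): φ is true.
  g (successors {e, g}): φ is false.
  h (successors {e, h}): φ is false.
  i (successors {a, c, f, j}): φ is true.
  j (successors {b, c, d, e, i}): φ is true.
For instance, at b:
  At b: Dia q requires q at some successor in {a, b, d, e, f, j}.
    At a: q is false.
    At b: q is false.
    At d: q is false.
    At e: q is false.
    At f: q is false.
    At j: q is false.
  So Dia q is false at b.
Satisfying worlds: {c, d, e, f, i, j}

c, d, e, f, i, j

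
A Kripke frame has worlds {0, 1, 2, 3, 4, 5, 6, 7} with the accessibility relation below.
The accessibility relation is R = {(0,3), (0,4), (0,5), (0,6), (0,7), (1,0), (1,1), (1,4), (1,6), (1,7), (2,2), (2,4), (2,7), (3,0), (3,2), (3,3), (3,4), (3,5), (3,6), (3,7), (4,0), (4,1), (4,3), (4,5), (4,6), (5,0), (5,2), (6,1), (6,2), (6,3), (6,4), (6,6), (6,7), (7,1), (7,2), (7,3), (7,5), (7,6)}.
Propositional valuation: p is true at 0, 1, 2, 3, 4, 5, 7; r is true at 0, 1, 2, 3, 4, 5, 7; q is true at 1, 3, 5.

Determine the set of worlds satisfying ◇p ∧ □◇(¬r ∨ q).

1

Let φ = ◇p ∧ □◇(¬r ∨ q). Evaluate φ at each world:
  0 (successors {3, 4, 5, 6, 7}): φ is false.
  1 (successors {0, 1, 4, 6, 7}): φ is true.
  2 (successors {2, 4, 7}): φ is false.
  3 (successors {0, 2, 3, 4, 5, 6, 7}): φ is false.
  4 (successors {0, 1, 3, 5, 6}): φ is false.
  5 (successors {0, 2}): φ is false.
  6 (successors {1, 2, 3, 4, 6, 7}): φ is false.
  7 (successors {1, 2, 3, 5, 6}): φ is false.
For instance, at 6:
  At 6: ◇p is true, □◇(¬r ∨ q) is false, so ◇p ∧ □◇(¬r ∨ q) is false.
    At 6: ◇p requires p at some successor in {1, 2, 3, 4, 6, 7}.
      p holds at 1, so ◇p is true at 6.
    At 6: □◇(¬r ∨ q) requires ◇(¬r ∨ q) at every successor {1, 2, 3, 4, 6, 7}.
      ◇(¬r ∨ q) fails at 2, so □◇(¬r ∨ q) is false at 6.
Satisfying worlds: {1}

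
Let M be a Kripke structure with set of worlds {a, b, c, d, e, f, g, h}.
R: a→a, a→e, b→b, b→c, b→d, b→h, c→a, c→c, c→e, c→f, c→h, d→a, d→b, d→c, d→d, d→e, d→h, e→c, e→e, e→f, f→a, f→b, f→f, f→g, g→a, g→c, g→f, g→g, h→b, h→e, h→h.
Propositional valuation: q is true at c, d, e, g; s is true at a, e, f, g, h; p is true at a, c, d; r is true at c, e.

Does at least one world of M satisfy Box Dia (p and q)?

Recall that Box ψ holds at a world iff ψ holds at every accessible world, and Dia ψ holds iff ψ holds at some accessible world.
Let φ = Box Dia (p and q). Evaluate φ at each world:
  a (successors {a, e}): φ is false.
  b (successors {b, c, d, h}): φ is false.
  c (successors {a, c, e, f, h}): φ is false.
  d (successors {a, b, c, d, e, h}): φ is false.
  e (successors {c, e, f}): φ is false.
  f (successors {a, b, f, g}): φ is false.
  g (successors {a, c, f, g}): φ is false.
  h (successors {b, e, h}): φ is false.
For instance, at d:
  At d: Box Dia (p and q) requires Dia (p and q) at every successor {a, b, c, d, e, h}.
    Dia (p and q) fails at a, so Box Dia (p and q) is false at d.
      At a: Dia (p and q) requires p and q at some successor in {a, e}.
        At a: p and q is false.
        At e: p and q is false.
      So Dia (p and q) is false at a.

No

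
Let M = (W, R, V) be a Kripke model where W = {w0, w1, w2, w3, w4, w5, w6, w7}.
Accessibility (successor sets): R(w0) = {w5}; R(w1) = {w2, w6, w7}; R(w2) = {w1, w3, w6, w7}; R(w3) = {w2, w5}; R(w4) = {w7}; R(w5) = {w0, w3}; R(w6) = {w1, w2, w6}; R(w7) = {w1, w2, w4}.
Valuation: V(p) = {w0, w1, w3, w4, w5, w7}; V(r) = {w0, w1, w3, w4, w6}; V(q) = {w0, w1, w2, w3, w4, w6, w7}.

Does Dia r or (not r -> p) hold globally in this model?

Yes

Let φ = Dia r or (not r -> p). Evaluate φ at each world:
  w0 (successors {w5}): φ is true.
  w1 (successors {w2, w6, w7}): φ is true.
  w2 (successors {w1, w3, w6, w7}): φ is true.
  w3 (successors {w2, w5}): φ is true.
  w4 (successors {w7}): φ is true.
  w5 (successors {w0, w3}): φ is true.
  w6 (successors {w1, w2, w6}): φ is true.
  w7 (successors {w1, w2, w4}): φ is true.
For instance, at w3:
  At w3: Dia r is false, not r -> p is true, so Dia r or (not r -> p) is true.
    At w3: Dia r requires r at some successor in {w2, w5}.
      At w2: r is false.
      At w5: r is false.
    So Dia r is false at w3.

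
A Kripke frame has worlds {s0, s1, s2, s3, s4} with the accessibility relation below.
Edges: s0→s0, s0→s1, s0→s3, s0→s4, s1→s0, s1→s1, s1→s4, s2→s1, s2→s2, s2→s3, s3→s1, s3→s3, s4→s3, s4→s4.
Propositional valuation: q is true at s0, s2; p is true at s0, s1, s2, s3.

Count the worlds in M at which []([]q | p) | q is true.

3

Let φ = []([]q | p) | q. Evaluate φ at each world:
  s0 (successors {s0, s1, s3, s4}): φ is true.
  s1 (successors {s0, s1, s4}): φ is false.
  s2 (successors {s1, s2, s3}): φ is true.
  s3 (successors {s1, s3}): φ is true.
  s4 (successors {s3, s4}): φ is false.
For instance, at s3:
  At s3: []([]q | p) is true, q is false, so []([]q | p) | q is true.
    At s3: []([]q | p) requires []q | p at every successor {s1, s3}.
      At s1: []q | p is true.
      At s3: []q | p is true.
    So []([]q | p) is true at s3.
Satisfying worlds: {s0, s2, s3}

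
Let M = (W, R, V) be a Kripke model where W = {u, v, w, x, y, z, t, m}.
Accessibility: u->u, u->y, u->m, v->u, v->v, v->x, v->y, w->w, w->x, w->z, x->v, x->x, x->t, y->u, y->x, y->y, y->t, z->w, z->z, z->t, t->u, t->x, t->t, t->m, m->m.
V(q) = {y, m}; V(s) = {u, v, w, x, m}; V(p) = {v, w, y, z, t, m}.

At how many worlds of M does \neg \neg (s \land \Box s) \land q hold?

1

Let φ = \neg \neg (s \land \Box s) \land q. Evaluate φ at each world:
  u (successors {u, y, m}): φ is false.
  v (successors {u, v, x, y}): φ is false.
  w (successors {w, x, z}): φ is false.
  x (successors {v, x, t}): φ is false.
  y (successors {u, x, y, t}): φ is false.
  z (successors {w, z, t}): φ is false.
  t (successors {u, x, t, m}): φ is false.
  m (successors {m}): φ is true.
For instance, at m:
  At m: \neg \neg (s \land \Box s) is true, q is true, so \neg \neg (s \land \Box s) \land q is true.
    At m: \neg (s \land \Box s) is false, so \neg \neg (s \land \Box s) is true.
      At m: s \land \Box s is true, so \neg (s \land \Box s) is false.
Satisfying worlds: {m}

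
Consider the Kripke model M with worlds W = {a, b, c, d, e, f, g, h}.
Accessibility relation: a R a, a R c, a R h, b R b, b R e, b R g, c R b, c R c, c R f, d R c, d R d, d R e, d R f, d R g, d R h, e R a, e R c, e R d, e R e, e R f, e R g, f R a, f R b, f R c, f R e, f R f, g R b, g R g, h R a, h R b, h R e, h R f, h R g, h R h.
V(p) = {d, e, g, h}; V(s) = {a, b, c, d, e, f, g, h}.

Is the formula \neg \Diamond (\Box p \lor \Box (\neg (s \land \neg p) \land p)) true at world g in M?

Yes

Recall that \Box ψ holds at a world iff ψ holds at every accessible world, and \Diamond ψ holds iff ψ holds at some accessible world.
At g: \Diamond (\Box p \lor \Box (\neg (s \land \neg p) \land p)) is false, so \neg \Diamond (\Box p \lor \Box (\neg (s \land \neg p) \land p)) is true.
  At g: \Diamond (\Box p \lor \Box (\neg (s \land \neg p) \land p)) requires \Box p \lor \Box (\neg (s \land \neg p) \land p) at some successor in {b, g}.
    At b: \Box p \lor \Box (\neg (s \land \neg p) \land p) is false.
    At g: \Box p \lor \Box (\neg (s \land \neg p) \land p) is false.
  So \Diamond (\Box p \lor \Box (\neg (s \land \neg p) \land p)) is false at g.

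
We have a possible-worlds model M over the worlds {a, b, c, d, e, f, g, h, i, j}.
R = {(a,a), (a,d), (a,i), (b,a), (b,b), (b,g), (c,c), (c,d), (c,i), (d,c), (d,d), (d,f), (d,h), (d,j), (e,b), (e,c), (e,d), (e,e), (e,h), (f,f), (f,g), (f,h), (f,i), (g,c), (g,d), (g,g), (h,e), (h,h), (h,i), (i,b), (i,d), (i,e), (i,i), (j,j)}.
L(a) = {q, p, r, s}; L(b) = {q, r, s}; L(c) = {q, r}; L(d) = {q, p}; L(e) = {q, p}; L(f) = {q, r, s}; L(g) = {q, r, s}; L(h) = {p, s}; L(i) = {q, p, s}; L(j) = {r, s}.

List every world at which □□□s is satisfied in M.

Recall that □ψ holds at a world iff ψ holds at every accessible world, and ◇ψ holds iff ψ holds at some accessible world.
Let φ = □□□s. Evaluate φ at each world:
  a (successors {a, d, i}): φ is false.
  b (successors {a, b, g}): φ is false.
  c (successors {c, d, i}): φ is false.
  d (successors {c, d, f, h, j}): φ is false.
  e (successors {b, c, d, e, h}): φ is false.
  f (successors {f, g, h, i}): φ is false.
  g (successors {c, d, g}): φ is false.
  h (successors {e, h, i}): φ is false.
  i (successors {b, d, e, i}): φ is false.
  j (successors {j}): φ is true.
For instance, at a:
  At a: □□□s requires □□s at every successor {a, d, i}.
    □□s fails at a, so □□□s is false at a.
      At a: □□s requires □s at every successor {a, d, i}.
        □s fails at a, so □□s is false at a.
Satisfying worlds: {j}

j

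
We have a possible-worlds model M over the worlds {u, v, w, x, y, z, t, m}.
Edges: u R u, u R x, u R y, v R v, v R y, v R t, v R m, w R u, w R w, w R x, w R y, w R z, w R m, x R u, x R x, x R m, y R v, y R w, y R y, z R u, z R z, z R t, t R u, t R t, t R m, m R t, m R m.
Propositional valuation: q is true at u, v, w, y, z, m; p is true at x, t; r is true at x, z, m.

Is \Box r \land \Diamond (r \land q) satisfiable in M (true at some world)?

No

Recall that \Box ψ holds at a world iff ψ holds at every accessible world, and \Diamond ψ holds iff ψ holds at some accessible world.
Let φ = \Box r \land \Diamond (r \land q). Evaluate φ at each world:
  u (successors {u, x, y}): φ is false.
  v (successors {v, y, t, m}): φ is false.
  w (successors {u, w, x, y, z, m}): φ is false.
  x (successors {u, x, m}): φ is false.
  y (successors {v, w, y}): φ is false.
  z (successors {u, z, t}): φ is false.
  t (successors {u, t, m}): φ is false.
  m (successors {t, m}): φ is false.
For instance, at v:
  At v: \Box r is false, \Diamond (r \land q) is true, so \Box r \land \Diamond (r \land q) is false.
    At v: \Box r requires r at every successor {v, y, t, m}.
      r fails at v, so \Box r is false at v.
    At v: \Diamond (r \land q) requires r \land q at some successor in {v, y, t, m}.
      r \land q holds at m, so \Diamond (r \land q) is true at v.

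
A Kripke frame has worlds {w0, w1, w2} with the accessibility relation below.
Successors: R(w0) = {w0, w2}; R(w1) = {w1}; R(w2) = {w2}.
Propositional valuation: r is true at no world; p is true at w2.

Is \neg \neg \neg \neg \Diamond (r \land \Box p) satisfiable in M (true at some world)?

No

Let φ = \neg \neg \neg \neg \Diamond (r \land \Box p). Evaluate φ at each world:
  w0 (successors {w0, w2}): φ is false.
  w1 (successors {w1}): φ is false.
  w2 (successors {w2}): φ is false.
For instance, at w1:
  At w1: \neg \neg \neg \Diamond (r \land \Box p) is true, so \neg \neg \neg \neg \Diamond (r \land \Box p) is false.
    At w1: \neg \neg \Diamond (r \land \Box p) is false, so \neg \neg \neg \Diamond (r \land \Box p) is true.
      At w1: \neg \Diamond (r \land \Box p) is true, so \neg \neg \Diamond (r \land \Box p) is false.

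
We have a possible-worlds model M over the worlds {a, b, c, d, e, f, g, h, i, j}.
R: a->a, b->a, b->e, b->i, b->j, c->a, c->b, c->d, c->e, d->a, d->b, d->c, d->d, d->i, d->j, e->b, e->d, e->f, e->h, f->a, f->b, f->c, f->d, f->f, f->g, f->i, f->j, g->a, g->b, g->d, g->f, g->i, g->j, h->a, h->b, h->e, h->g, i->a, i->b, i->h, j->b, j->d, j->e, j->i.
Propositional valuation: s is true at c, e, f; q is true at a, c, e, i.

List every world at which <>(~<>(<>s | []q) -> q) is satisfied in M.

Let φ = <>(~<>(<>s | []q) -> q). Evaluate φ at each world:
  a (successors {a}): φ is true.
  b (successors {a, e, i, j}): φ is true.
  c (successors {a, b, d, e}): φ is true.
  d (successors {a, b, c, d, i, j}): φ is true.
  e (successors {b, d, f, h}): φ is true.
  f (successors {a, b, c, d, f, g, i, j}): φ is true.
  g (successors {a, b, d, f, i, j}): φ is true.
  h (successors {a, b, e, g}): φ is true.
  i (successors {a, b, h}): φ is true.
  j (successors {b, d, e, i}): φ is true.
For instance, at f:
  At f: <>(~<>(<>s | []q) -> q) requires ~<>(<>s | []q) -> q at some successor in {a, b, c, d, f, g, i, j}.
    ~<>(<>s | []q) -> q holds at a, so <>(~<>(<>s | []q) -> q) is true at f.
      At a: ~<>(<>s | []q) is false, q is true, so ~<>(<>s | []q) -> q is true.
Satisfying worlds: {a, b, c, d, e, f, g, h, i, j}

a, b, c, d, e, f, g, h, i, j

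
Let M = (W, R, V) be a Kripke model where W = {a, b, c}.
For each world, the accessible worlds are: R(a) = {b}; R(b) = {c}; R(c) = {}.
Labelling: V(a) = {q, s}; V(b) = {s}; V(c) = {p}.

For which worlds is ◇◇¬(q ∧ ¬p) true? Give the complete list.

a

Let φ = ◇◇¬(q ∧ ¬p). Evaluate φ at each world:
  a (successors {b}): φ is true.
  b (successors {c}): φ is false.
  c (successors ∅): φ is false.
For instance, at b:
  At b: ◇◇¬(q ∧ ¬p) requires ◇¬(q ∧ ¬p) at some successor in {c}.
    At c: ◇¬(q ∧ ¬p) is false.
  So ◇◇¬(q ∧ ¬p) is false at b.
Satisfying worlds: {a}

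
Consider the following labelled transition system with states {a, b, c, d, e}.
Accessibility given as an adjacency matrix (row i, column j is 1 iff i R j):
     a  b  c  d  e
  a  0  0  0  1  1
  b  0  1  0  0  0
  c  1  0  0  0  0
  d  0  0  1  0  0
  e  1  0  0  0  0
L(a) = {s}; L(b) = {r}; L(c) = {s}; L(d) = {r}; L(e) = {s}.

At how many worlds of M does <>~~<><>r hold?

3

Let φ = <>~~<><>r. Evaluate φ at each world:
  a (successors {d, e}): φ is true.
  b (successors {b}): φ is true.
  c (successors {a}): φ is false.
  d (successors {c}): φ is true.
  e (successors {a}): φ is false.
For instance, at a:
  At a: <>~~<><>r requires ~~<><>r at some successor in {d, e}.
    ~~<><>r holds at e, so <>~~<><>r is true at a.
      At e: ~<><>r is false, so ~~<><>r is true.
Satisfying worlds: {a, b, d}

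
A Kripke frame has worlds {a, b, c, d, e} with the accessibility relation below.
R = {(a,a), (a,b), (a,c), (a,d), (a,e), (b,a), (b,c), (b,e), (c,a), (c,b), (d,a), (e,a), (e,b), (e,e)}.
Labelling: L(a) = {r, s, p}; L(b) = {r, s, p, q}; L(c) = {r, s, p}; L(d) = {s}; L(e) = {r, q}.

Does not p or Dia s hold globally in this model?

Yes

Recall that Dia ψ holds at a world iff ψ holds at some accessible world.
Let φ = not p or Dia s. Evaluate φ at each world:
  a (successors {a, b, c, d, e}): φ is true.
  b (successors {a, c, e}): φ is true.
  c (successors {a, b}): φ is true.
  d (successors {a}): φ is true.
  e (successors {a, b, e}): φ is true.
For instance, at c:
  At c: not p is false, Dia s is true, so not p or Dia s is true.
    At c: Dia s requires s at some successor in {a, b}.
      s holds at a, so Dia s is true at c.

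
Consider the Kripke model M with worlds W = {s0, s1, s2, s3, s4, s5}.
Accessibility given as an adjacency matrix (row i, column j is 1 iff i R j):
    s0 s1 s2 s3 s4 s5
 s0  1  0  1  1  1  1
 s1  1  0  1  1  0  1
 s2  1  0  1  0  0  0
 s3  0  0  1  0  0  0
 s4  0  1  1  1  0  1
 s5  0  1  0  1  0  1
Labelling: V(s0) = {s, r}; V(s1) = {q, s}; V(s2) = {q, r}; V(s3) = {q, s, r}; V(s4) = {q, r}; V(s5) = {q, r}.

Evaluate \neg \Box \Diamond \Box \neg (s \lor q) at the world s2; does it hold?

Yes

At s2: \Box \Diamond \Box \neg (s \lor q) is false, so \neg \Box \Diamond \Box \neg (s \lor q) is true.
  At s2: \Box \Diamond \Box \neg (s \lor q) requires \Diamond \Box \neg (s \lor q) at every successor {s0, s2}.
    \Diamond \Box \neg (s \lor q) fails at s0, so \Box \Diamond \Box \neg (s \lor q) is false at s2.
      At s0: \Diamond \Box \neg (s \lor q) requires \Box \neg (s \lor q) at some successor in {s0, s2, s3, s4, s5}.
        At s0: \Box \neg (s \lor q) is false.
        At s2: \Box \neg (s \lor q) is false.
        At s3: \Box \neg (s \lor q) is false.
        At s4: \Box \neg (s \lor q) is false.
        At s5: \Box \neg (s \lor q) is false.
      So \Diamond \Box \neg (s \lor q) is false at s0.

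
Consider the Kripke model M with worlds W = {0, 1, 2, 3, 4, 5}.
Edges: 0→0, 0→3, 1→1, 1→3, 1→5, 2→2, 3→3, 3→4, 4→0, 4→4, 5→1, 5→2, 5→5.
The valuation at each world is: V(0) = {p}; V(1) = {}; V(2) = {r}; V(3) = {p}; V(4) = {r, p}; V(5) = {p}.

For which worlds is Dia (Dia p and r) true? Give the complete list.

3, 4

Let φ = Dia (Dia p and r). Evaluate φ at each world:
  0 (successors {0, 3}): φ is false.
  1 (successors {1, 3, 5}): φ is false.
  2 (successors {2}): φ is false.
  3 (successors {3, 4}): φ is true.
  4 (successors {0, 4}): φ is true.
  5 (successors {1, 2, 5}): φ is false.
For instance, at 1:
  At 1: Dia (Dia p and r) requires Dia p and r at some successor in {1, 3, 5}.
    At 1: Dia p and r is false.
    At 3: Dia p and r is false.
    At 5: Dia p and r is false.
  So Dia (Dia p and r) is false at 1.
Satisfying worlds: {3, 4}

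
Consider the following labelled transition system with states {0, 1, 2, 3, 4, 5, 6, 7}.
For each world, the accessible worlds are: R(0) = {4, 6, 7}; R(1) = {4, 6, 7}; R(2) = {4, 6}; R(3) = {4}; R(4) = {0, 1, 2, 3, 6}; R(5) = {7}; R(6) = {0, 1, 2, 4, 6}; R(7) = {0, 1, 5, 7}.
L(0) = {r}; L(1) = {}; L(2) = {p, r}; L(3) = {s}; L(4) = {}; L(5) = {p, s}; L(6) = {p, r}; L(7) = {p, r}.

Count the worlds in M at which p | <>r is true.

Let φ = p | <>r. Evaluate φ at each world:
  0 (successors {4, 6, 7}): φ is true.
  1 (successors {4, 6, 7}): φ is true.
  2 (successors {4, 6}): φ is true.
  3 (successors {4}): φ is false.
  4 (successors {0, 1, 2, 3, 6}): φ is true.
  5 (successors {7}): φ is true.
  6 (successors {0, 1, 2, 4, 6}): φ is true.
  7 (successors {0, 1, 5, 7}): φ is true.
For instance, at 4:
  At 4: p is false, <>r is true, so p | <>r is true.
    At 4: <>r requires r at some successor in {0, 1, 2, 3, 6}.
      r holds at 0, so <>r is true at 4.
Satisfying worlds: {0, 1, 2, 4, 5, 6, 7}

7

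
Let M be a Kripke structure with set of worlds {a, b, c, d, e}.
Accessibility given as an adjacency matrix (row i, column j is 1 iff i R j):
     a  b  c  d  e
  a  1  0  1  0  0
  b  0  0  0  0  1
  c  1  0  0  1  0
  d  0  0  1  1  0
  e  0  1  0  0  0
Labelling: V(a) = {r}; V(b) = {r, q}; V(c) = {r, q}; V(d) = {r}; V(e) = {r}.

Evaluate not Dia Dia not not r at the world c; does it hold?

At c: Dia Dia not not r is true, so not Dia Dia not not r is false.
  At c: Dia Dia not not r requires Dia not not r at some successor in {a, d}.
    Dia not not r holds at a, so Dia Dia not not r is true at c.
      At a: Dia not not r requires not not r at some successor in {a, c}.
        not not r holds at a, so Dia not not r is true at a.

No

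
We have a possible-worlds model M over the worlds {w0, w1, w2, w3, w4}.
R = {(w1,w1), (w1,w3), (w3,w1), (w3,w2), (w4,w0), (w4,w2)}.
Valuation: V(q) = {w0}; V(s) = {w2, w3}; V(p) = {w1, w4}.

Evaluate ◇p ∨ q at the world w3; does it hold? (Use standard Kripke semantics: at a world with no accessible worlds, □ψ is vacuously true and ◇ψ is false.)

Yes

At w3: ◇p is true, q is false, so ◇p ∨ q is true.
  At w3: ◇p requires p at some successor in {w1, w2}.
    p holds at w1, so ◇p is true at w3.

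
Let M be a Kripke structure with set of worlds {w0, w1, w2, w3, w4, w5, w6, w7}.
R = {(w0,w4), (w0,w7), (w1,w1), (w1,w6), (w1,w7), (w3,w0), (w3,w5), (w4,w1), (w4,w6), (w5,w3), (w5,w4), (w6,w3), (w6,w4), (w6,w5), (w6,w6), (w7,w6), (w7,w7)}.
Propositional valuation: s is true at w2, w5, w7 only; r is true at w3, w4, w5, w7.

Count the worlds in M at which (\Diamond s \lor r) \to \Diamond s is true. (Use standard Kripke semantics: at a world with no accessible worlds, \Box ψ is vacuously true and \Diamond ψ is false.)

Recall that \Diamond ψ holds at a world iff ψ holds at some accessible world.
Let φ = (\Diamond s \lor r) \to \Diamond s. Evaluate φ at each world:
  w0 (successors {w4, w7}): φ is true.
  w1 (successors {w1, w6, w7}): φ is true.
  w2 (successors ∅): φ is true.
  w3 (successors {w0, w5}): φ is true.
  w4 (successors {w1, w6}): φ is false.
  w5 (successors {w3, w4}): φ is false.
  w6 (successors {w3, w4, w5, w6}): φ is true.
  w7 (successors {w6, w7}): φ is true.
For instance, at w1:
  At w1: \Diamond s \lor r is true, \Diamond s is true, so (\Diamond s \lor r) \to \Diamond s is true.
    At w1: \Diamond s is true, r is false, so \Diamond s \lor r is true.
      At w1: \Diamond s requires s at some successor in {w1, w6, w7}.
        s holds at w7, so \Diamond s is true at w1.
    At w1: \Diamond s requires s at some successor in {w1, w6, w7}.
      s holds at w7, so \Diamond s is true at w1.
Satisfying worlds: {w0, w1, w2, w3, w6, w7}

6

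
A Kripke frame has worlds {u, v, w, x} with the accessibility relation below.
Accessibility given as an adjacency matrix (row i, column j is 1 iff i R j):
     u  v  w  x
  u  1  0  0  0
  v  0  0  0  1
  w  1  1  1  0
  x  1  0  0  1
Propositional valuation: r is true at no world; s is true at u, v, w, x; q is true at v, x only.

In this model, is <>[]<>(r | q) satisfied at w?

Yes

At w: <>[]<>(r | q) requires []<>(r | q) at some successor in {u, v, w}.
  []<>(r | q) holds at v, so <>[]<>(r | q) is true at w.
    At v: []<>(r | q) requires <>(r | q) at every successor {x}.
      At x: <>(r | q) is true.
    So []<>(r | q) is true at v.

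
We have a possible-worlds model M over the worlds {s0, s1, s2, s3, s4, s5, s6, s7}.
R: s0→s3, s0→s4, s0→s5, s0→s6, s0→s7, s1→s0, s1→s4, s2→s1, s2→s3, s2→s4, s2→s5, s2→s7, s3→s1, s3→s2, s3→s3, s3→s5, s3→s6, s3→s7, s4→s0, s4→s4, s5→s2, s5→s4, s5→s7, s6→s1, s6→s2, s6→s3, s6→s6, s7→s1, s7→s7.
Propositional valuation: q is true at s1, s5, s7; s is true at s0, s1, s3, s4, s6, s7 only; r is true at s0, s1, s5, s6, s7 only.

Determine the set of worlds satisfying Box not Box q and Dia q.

Let φ = Box not Box q and Dia q. Evaluate φ at each world:
  s0 (successors {s3, s4, s5, s6, s7}): φ is false.
  s1 (successors {s0, s4}): φ is false.
  s2 (successors {s1, s3, s4, s5, s7}): φ is false.
  s3 (successors {s1, s2, s3, s5, s6, s7}): φ is false.
  s4 (successors {s0, s4}): φ is false.
  s5 (successors {s2, s4, s7}): φ is false.
  s6 (successors {s1, s2, s3, s6}): φ is true.
  s7 (successors {s1, s7}): φ is false.
For instance, at s3:
  At s3: Box not Box q is false, Dia q is true, so Box not Box q and Dia q is false.
    At s3: Box not Box q requires not Box q at every successor {s1, s2, s3, s5, s6, s7}.
      not Box q fails at s7, so Box not Box q is false at s3.
    At s3: Dia q requires q at some successor in {s1, s2, s3, s5, s6, s7}.
      q holds at s1, so Dia q is true at s3.
Satisfying worlds: {s6}

s6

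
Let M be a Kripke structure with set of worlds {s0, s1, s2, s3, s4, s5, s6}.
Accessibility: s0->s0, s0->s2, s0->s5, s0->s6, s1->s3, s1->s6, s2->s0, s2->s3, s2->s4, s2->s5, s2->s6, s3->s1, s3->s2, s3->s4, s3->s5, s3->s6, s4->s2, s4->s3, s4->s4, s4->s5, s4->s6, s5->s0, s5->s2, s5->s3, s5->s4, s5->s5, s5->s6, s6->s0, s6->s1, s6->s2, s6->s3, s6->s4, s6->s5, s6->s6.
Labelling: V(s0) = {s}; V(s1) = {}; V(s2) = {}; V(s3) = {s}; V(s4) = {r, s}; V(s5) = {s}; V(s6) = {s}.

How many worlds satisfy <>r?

5

Let φ = <>r. Evaluate φ at each world:
  s0 (successors {s0, s2, s5, s6}): φ is false.
  s1 (successors {s3, s6}): φ is false.
  s2 (successors {s0, s3, s4, s5, s6}): φ is true.
  s3 (successors {s1, s2, s4, s5, s6}): φ is true.
  s4 (successors {s2, s3, s4, s5, s6}): φ is true.
  s5 (successors {s0, s2, s3, s4, s5, s6}): φ is true.
  s6 (successors {s0, s1, s2, s3, s4, s5, s6}): φ is true.
For instance, at s6:
  At s6: <>r requires r at some successor in {s0, s1, s2, s3, s4, s5, s6}.
    r holds at s4, so <>r is true at s6.
Satisfying worlds: {s2, s3, s4, s5, s6}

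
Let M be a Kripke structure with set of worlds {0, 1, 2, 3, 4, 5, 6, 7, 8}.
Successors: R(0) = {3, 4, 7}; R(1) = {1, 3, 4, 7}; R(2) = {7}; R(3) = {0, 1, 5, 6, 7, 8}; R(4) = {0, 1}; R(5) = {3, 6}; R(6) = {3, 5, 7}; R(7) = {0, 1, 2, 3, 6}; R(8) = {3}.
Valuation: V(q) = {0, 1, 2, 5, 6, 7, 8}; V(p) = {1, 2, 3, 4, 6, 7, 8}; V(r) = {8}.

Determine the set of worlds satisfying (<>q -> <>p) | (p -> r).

0, 1, 2, 3, 4, 5, 6, 7, 8

Recall that <>ψ holds at a world iff ψ holds at some accessible world.
Let φ = (<>q -> <>p) | (p -> r). Evaluate φ at each world:
  0 (successors {3, 4, 7}): φ is true.
  1 (successors {1, 3, 4, 7}): φ is true.
  2 (successors {7}): φ is true.
  3 (successors {0, 1, 5, 6, 7, 8}): φ is true.
  4 (successors {0, 1}): φ is true.
  5 (successors {3, 6}): φ is true.
  6 (successors {3, 5, 7}): φ is true.
  7 (successors {0, 1, 2, 3, 6}): φ is true.
  8 (successors {3}): φ is true.
For instance, at 1:
  At 1: <>q -> <>p is true, p -> r is false, so (<>q -> <>p) | (p -> r) is true.
    At 1: <>q is true, <>p is true, so <>q -> <>p is true.
      At 1: <>q requires q at some successor in {1, 3, 4, 7}.
        q holds at 1, so <>q is true at 1.
      At 1: <>p requires p at some successor in {1, 3, 4, 7}.
        p holds at 1, so <>p is true at 1.
Satisfying worlds: {0, 1, 2, 3, 4, 5, 6, 7, 8}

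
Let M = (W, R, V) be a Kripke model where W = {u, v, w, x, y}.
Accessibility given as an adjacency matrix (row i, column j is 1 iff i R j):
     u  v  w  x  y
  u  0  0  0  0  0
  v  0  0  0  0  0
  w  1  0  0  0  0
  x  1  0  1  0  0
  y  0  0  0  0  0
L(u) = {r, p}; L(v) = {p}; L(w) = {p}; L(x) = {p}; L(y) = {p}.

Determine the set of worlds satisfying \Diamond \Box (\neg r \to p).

w, x

Let φ = \Diamond \Box (\neg r \to p). Evaluate φ at each world:
  u (successors ∅): φ is false.
  v (successors ∅): φ is false.
  w (successors {u}): φ is true.
  x (successors {u, w}): φ is true.
  y (successors ∅): φ is false.
For instance, at w:
  At w: \Diamond \Box (\neg r \to p) requires \Box (\neg r \to p) at some successor in {u}.
    \Box (\neg r \to p) holds at u, so \Diamond \Box (\neg r \to p) is true at w.
      At u: no accessible worlds, so \Box (\neg r \to p) holds vacuously.
Satisfying worlds: {w, x}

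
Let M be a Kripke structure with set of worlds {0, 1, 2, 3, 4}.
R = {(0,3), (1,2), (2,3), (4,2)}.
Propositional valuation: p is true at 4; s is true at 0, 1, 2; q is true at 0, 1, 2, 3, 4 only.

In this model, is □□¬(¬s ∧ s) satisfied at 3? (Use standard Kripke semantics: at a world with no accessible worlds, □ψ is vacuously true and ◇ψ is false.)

Yes

At 3: no accessible worlds, so □□¬(¬s ∧ s) holds vacuously.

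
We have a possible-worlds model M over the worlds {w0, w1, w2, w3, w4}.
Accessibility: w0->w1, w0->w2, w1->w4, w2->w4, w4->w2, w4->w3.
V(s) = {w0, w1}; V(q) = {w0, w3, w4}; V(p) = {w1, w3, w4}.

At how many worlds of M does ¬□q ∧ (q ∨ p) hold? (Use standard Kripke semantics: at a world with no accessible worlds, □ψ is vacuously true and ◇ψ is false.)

2

Recall that □ψ holds at a world iff ψ holds at every accessible world, and ◇ψ holds iff ψ holds at some accessible world.
Let φ = ¬□q ∧ (q ∨ p). Evaluate φ at each world:
  w0 (successors {w1, w2}): φ is true.
  w1 (successors {w4}): φ is false.
  w2 (successors {w4}): φ is false.
  w3 (successors ∅): φ is false.
  w4 (successors {w2, w3}): φ is true.
For instance, at w0:
  At w0: ¬□q is true, q ∨ p is true, so ¬□q ∧ (q ∨ p) is true.
    At w0: □q is false, so ¬□q is true.
      At w0: □q requires q at every successor {w1, w2}.
        q fails at w1, so □q is false at w0.
Satisfying worlds: {w0, w4}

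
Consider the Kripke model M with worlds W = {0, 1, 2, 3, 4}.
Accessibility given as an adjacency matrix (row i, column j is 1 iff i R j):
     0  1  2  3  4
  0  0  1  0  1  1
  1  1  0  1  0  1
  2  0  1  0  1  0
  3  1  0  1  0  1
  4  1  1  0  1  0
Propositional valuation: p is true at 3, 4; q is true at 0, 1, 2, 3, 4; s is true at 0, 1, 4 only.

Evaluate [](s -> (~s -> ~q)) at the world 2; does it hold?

Yes

At 2: [](s -> (~s -> ~q)) requires s -> (~s -> ~q) at every successor {1, 3}.
  At 1: s -> (~s -> ~q) is true.
  At 3: s -> (~s -> ~q) is true.
So [](s -> (~s -> ~q)) is true at 2.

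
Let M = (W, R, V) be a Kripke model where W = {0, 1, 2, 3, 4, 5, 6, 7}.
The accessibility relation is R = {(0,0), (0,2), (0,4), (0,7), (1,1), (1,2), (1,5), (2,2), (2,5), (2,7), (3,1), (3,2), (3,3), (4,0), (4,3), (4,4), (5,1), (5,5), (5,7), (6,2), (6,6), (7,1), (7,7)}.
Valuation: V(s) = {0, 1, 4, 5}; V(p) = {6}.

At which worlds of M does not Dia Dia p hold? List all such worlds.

Let φ = not Dia Dia p. Evaluate φ at each world:
  0 (successors {0, 2, 4, 7}): φ is true.
  1 (successors {1, 2, 5}): φ is true.
  2 (successors {2, 5, 7}): φ is true.
  3 (successors {1, 2, 3}): φ is true.
  4 (successors {0, 3, 4}): φ is true.
  5 (successors {1, 5, 7}): φ is true.
  6 (successors {2, 6}): φ is false.
  7 (successors {1, 7}): φ is true.
For instance, at 2:
  At 2: Dia Dia p is false, so not Dia Dia p is true.
    At 2: Dia Dia p requires Dia p at some successor in {2, 5, 7}.
      At 2: Dia p is false.
      At 5: Dia p is false.
      At 7: Dia p is false.
    So Dia Dia p is false at 2.
Satisfying worlds: {0, 1, 2, 3, 4, 5, 7}

0, 1, 2, 3, 4, 5, 7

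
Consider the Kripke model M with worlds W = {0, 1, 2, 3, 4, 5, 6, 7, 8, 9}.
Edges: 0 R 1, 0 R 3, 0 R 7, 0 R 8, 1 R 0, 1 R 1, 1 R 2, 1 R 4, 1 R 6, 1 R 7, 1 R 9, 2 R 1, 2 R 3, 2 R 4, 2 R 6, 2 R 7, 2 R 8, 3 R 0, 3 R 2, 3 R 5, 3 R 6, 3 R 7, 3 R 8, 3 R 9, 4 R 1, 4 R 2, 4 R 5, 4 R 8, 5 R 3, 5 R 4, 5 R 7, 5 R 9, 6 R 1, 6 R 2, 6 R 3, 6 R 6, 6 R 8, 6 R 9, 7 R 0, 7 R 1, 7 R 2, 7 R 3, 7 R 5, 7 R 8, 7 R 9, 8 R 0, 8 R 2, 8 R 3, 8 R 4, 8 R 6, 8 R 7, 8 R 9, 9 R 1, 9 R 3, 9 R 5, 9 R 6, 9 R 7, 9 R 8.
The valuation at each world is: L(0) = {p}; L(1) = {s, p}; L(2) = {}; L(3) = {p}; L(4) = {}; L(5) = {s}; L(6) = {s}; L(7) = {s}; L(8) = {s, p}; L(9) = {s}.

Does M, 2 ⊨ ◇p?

Yes

At 2: ◇p requires p at some successor in {1, 3, 4, 6, 7, 8}.
  p holds at 1, so ◇p is true at 2.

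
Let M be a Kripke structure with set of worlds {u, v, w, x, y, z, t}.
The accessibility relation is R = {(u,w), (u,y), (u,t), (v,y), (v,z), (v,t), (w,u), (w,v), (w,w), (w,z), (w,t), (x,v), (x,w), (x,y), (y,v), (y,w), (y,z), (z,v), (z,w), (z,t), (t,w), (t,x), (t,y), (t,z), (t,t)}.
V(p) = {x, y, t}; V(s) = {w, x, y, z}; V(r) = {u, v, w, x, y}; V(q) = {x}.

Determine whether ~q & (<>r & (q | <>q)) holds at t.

Yes

Recall that <>ψ holds at a world iff ψ holds at some accessible world.
At t: ~q is true, <>r & (q | <>q) is true, so ~q & (<>r & (q | <>q)) is true.
  At t: <>r is true, q | <>q is true, so <>r & (q | <>q) is true.
    At t: <>r requires r at some successor in {w, x, y, z, t}.
      r holds at w, so <>r is true at t.
    At t: q is false, <>q is true, so q | <>q is true.
      At t: <>q requires q at some successor in {w, x, y, z, t}.
        q holds at x, so <>q is true at t.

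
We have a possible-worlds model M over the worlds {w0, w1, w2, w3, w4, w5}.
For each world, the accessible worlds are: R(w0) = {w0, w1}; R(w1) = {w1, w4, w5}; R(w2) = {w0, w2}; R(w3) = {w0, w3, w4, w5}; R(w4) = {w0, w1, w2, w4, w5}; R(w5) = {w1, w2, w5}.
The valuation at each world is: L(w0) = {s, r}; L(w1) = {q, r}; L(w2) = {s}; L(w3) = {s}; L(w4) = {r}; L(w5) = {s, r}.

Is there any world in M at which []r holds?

Yes

Recall that []ψ holds at a world iff ψ holds at every accessible world, and <>ψ holds iff ψ holds at some accessible world.
Let φ = []r. Evaluate φ at each world:
  w0 (successors {w0, w1}): φ is true.
  w1 (successors {w1, w4, w5}): φ is true.
  w2 (successors {w0, w2}): φ is false.
  w3 (successors {w0, w3, w4, w5}): φ is false.
  w4 (successors {w0, w1, w2, w4, w5}): φ is false.
  w5 (successors {w1, w2, w5}): φ is false.
Detail at w0 (witness):
  At w0: []r requires r at every successor {w0, w1}.
    At w0: r is true.
    At w1: r is true.
  So []r is true at w0.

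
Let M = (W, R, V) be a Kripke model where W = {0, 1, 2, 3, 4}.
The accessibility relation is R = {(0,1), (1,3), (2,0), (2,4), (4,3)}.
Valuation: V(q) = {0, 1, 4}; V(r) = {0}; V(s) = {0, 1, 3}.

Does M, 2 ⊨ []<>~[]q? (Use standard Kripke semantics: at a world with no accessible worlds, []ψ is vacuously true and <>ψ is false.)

No

Recall that []ψ holds at a world iff ψ holds at every accessible world, and <>ψ holds iff ψ holds at some accessible world.
At 2: []<>~[]q requires <>~[]q at every successor {0, 4}.
  <>~[]q fails at 4, so []<>~[]q is false at 2.
    At 4: <>~[]q requires ~[]q at some successor in {3}.
      At 3: ~[]q is false.
    So <>~[]q is false at 4.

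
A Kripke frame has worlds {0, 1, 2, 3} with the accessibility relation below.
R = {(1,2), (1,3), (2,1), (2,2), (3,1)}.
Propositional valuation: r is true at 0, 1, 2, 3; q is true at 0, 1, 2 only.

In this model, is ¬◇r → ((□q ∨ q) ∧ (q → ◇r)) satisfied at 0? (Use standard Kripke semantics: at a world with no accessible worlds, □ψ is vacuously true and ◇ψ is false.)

At 0: ¬◇r is true, (□q ∨ q) ∧ (q → ◇r) is false, so ¬◇r → ((□q ∨ q) ∧ (q → ◇r)) is false.
  At 0: ◇r is false, so ¬◇r is true.
    At 0: no accessible worlds, so ◇r is false.
  At 0: □q ∨ q is true, q → ◇r is false, so (□q ∨ q) ∧ (q → ◇r) is false.
    At 0: □q is true, q is true, so □q ∨ q is true.
      At 0: no accessible worlds, so □q holds vacuously.
    At 0: q is true, ◇r is false, so q → ◇r is false.
      At 0: no accessible worlds, so ◇r is false.

No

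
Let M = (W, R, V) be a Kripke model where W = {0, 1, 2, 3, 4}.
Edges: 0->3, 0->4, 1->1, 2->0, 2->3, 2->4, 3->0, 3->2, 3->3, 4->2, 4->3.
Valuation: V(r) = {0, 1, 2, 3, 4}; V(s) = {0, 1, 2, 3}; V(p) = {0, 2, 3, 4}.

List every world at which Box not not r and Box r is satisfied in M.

Let φ = Box not not r and Box r. Evaluate φ at each world:
  0 (successors {3, 4}): φ is true.
  1 (successors {1}): φ is true.
  2 (successors {0, 3, 4}): φ is true.
  3 (successors {0, 2, 3}): φ is true.
  4 (successors {2, 3}): φ is true.
For instance, at 2:
  At 2: Box not not r is true, Box r is true, so Box not not r and Box r is true.
    At 2: Box not not r requires not not r at every successor {0, 3, 4}.
      At 0: not not r is true.
      At 3: not not r is true.
      At 4: not not r is true.
    So Box not not r is true at 2.
    At 2: Box r requires r at every successor {0, 3, 4}.
      At 0: r is true.
      At 3: r is true.
      At 4: r is true.
    So Box r is true at 2.
Satisfying worlds: {0, 1, 2, 3, 4}

0, 1, 2, 3, 4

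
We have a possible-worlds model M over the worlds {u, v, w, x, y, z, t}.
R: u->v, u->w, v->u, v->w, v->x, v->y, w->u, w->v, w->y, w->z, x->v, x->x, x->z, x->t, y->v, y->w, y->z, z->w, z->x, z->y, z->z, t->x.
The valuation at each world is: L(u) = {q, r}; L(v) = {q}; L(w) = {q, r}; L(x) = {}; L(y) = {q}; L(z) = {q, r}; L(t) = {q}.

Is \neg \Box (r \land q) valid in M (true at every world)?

Yes

Recall that \Box ψ holds at a world iff ψ holds at every accessible world, and \Diamond ψ holds iff ψ holds at some accessible world.
Let φ = \neg \Box (r \land q). Evaluate φ at each world:
  u (successors {v, w}): φ is true.
  v (successors {u, w, x, y}): φ is true.
  w (successors {u, v, y, z}): φ is true.
  x (successors {v, x, z, t}): φ is true.
  y (successors {v, w, z}): φ is true.
  z (successors {w, x, y, z}): φ is true.
  t (successors {x}): φ is true.
For instance, at t:
  At t: \Box (r \land q) is false, so \neg \Box (r \land q) is true.
    At t: \Box (r \land q) requires r \land q at every successor {x}.
      r \land q fails at x, so \Box (r \land q) is false at t.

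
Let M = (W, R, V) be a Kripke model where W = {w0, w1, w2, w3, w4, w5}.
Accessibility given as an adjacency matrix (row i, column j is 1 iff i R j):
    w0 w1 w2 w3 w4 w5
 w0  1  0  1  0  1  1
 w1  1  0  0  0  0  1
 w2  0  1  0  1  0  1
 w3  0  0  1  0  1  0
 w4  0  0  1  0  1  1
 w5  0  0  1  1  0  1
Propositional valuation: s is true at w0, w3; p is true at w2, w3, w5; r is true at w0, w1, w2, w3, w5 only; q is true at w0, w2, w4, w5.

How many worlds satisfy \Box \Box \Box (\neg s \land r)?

Let φ = \Box \Box \Box (\neg s \land r). Evaluate φ at each world:
  w0 (successors {w0, w2, w4, w5}): φ is false.
  w1 (successors {w0, w5}): φ is false.
  w2 (successors {w1, w3, w5}): φ is false.
  w3 (successors {w2, w4}): φ is false.
  w4 (successors {w2, w4, w5}): φ is false.
  w5 (successors {w2, w3, w5}): φ is false.
For instance, at w5:
  At w5: \Box \Box \Box (\neg s \land r) requires \Box \Box (\neg s \land r) at every successor {w2, w3, w5}.
    \Box \Box (\neg s \land r) fails at w2, so \Box \Box \Box (\neg s \land r) is false at w5.
      At w2: \Box \Box (\neg s \land r) requires \Box (\neg s \land r) at every successor {w1, w3, w5}.
        \Box (\neg s \land r) fails at w1, so \Box \Box (\neg s \land r) is false at w2.
Satisfying worlds: none.

0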